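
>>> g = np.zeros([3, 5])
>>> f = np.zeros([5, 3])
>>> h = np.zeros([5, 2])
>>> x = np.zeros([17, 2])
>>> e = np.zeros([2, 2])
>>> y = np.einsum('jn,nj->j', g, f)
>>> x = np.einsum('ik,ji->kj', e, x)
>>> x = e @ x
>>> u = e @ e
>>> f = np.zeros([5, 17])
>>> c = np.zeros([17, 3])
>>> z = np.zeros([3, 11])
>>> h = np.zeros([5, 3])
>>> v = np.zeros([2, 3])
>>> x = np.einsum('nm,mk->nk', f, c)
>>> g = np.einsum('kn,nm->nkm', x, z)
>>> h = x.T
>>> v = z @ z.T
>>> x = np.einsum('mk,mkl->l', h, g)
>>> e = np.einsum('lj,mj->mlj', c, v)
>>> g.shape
(3, 5, 11)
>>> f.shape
(5, 17)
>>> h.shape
(3, 5)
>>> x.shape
(11,)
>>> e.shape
(3, 17, 3)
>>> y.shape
(3,)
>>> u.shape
(2, 2)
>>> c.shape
(17, 3)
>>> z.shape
(3, 11)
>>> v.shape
(3, 3)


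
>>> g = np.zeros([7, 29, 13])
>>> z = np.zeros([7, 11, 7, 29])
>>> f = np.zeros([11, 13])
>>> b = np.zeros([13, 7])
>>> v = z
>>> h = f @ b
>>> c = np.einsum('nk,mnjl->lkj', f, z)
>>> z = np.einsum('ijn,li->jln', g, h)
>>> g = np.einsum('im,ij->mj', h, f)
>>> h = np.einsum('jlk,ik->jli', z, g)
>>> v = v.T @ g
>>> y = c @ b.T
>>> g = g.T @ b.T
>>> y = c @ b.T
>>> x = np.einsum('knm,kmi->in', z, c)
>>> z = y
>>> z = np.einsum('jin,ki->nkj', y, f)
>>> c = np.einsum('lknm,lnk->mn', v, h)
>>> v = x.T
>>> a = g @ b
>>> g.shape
(13, 13)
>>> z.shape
(13, 11, 29)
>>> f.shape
(11, 13)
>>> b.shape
(13, 7)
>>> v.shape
(11, 7)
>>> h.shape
(29, 11, 7)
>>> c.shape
(13, 11)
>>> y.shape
(29, 13, 13)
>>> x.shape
(7, 11)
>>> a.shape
(13, 7)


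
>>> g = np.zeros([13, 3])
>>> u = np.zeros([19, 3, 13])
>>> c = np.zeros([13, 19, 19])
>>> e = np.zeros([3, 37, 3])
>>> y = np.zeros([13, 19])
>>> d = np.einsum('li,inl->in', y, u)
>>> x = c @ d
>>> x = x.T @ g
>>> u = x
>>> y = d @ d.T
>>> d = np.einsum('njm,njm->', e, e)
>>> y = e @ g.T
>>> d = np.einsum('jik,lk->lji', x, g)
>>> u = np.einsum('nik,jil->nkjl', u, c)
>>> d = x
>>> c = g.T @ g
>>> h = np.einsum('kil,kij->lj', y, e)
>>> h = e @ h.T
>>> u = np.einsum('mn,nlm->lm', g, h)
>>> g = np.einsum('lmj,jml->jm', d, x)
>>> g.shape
(3, 19)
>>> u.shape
(37, 13)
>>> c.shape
(3, 3)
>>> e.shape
(3, 37, 3)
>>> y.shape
(3, 37, 13)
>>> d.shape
(3, 19, 3)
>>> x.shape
(3, 19, 3)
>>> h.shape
(3, 37, 13)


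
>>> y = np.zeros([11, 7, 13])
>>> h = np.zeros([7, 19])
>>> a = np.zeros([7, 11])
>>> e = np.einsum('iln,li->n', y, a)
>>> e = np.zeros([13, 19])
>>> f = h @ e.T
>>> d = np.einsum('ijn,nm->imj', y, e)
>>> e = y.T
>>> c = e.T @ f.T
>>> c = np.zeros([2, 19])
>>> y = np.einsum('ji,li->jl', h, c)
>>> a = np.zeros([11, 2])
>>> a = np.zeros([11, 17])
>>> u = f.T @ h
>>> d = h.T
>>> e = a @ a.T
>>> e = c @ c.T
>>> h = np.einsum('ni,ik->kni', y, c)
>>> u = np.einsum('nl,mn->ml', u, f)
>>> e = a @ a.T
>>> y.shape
(7, 2)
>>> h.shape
(19, 7, 2)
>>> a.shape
(11, 17)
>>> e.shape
(11, 11)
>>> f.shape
(7, 13)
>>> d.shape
(19, 7)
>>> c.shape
(2, 19)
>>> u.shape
(7, 19)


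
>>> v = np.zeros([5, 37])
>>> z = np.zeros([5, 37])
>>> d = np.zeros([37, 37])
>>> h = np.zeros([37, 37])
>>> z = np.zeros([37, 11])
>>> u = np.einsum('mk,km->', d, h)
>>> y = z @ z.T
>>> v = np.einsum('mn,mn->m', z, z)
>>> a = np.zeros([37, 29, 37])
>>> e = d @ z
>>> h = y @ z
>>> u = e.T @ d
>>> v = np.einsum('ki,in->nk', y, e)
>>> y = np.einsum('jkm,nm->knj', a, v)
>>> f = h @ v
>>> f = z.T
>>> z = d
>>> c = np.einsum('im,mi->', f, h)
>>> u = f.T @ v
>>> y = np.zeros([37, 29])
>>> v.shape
(11, 37)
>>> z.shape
(37, 37)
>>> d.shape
(37, 37)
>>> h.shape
(37, 11)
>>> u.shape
(37, 37)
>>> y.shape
(37, 29)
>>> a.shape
(37, 29, 37)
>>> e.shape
(37, 11)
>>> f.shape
(11, 37)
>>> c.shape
()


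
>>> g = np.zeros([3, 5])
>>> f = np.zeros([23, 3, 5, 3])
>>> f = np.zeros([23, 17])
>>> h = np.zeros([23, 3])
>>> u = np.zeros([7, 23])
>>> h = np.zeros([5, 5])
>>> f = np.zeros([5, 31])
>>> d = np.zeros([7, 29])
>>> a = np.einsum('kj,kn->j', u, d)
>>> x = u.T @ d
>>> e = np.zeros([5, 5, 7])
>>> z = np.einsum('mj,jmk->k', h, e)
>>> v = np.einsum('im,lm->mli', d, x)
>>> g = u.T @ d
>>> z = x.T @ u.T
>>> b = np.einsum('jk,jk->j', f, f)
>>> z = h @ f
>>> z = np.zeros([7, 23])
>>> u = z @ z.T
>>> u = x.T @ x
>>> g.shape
(23, 29)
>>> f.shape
(5, 31)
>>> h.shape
(5, 5)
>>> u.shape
(29, 29)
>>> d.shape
(7, 29)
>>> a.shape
(23,)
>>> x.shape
(23, 29)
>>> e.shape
(5, 5, 7)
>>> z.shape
(7, 23)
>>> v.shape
(29, 23, 7)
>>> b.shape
(5,)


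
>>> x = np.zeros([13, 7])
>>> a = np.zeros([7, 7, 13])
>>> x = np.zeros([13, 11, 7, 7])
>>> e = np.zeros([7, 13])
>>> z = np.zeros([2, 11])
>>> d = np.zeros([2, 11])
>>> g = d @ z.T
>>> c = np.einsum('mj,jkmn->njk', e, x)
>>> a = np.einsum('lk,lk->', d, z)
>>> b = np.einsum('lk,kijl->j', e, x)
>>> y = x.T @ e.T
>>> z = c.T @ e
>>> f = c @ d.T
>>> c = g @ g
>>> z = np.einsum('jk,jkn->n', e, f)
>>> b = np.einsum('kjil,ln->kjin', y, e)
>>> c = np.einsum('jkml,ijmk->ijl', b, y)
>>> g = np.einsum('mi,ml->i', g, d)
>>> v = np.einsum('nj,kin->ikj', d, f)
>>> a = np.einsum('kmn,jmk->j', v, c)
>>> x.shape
(13, 11, 7, 7)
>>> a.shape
(7,)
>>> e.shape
(7, 13)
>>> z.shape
(2,)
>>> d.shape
(2, 11)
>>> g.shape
(2,)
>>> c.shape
(7, 7, 13)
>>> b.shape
(7, 7, 11, 13)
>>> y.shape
(7, 7, 11, 7)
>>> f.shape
(7, 13, 2)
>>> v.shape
(13, 7, 11)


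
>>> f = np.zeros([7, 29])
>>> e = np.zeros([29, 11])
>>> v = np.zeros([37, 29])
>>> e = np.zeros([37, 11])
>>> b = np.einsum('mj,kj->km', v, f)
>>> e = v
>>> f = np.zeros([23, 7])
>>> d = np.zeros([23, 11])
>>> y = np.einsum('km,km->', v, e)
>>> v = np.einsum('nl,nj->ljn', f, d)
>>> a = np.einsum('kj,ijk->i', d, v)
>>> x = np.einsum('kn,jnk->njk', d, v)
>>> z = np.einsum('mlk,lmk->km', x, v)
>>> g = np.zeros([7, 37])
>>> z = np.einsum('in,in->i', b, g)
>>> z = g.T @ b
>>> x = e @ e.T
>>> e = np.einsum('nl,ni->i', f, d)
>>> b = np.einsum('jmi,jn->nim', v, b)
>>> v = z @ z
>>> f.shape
(23, 7)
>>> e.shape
(11,)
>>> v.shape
(37, 37)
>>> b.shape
(37, 23, 11)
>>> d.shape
(23, 11)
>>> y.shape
()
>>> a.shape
(7,)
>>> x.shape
(37, 37)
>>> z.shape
(37, 37)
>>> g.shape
(7, 37)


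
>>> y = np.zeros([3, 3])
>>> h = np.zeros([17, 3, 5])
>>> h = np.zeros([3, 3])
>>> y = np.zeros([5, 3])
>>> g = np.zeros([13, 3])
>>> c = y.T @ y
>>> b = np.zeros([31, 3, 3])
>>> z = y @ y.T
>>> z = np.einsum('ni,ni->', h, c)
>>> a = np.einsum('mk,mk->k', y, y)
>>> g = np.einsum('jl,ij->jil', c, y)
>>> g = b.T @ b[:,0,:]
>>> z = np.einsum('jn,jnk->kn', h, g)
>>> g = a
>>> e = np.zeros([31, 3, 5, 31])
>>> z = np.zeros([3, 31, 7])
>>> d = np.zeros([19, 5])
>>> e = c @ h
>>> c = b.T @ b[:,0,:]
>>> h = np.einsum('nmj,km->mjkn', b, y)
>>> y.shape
(5, 3)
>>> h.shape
(3, 3, 5, 31)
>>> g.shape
(3,)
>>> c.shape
(3, 3, 3)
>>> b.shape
(31, 3, 3)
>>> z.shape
(3, 31, 7)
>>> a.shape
(3,)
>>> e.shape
(3, 3)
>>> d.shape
(19, 5)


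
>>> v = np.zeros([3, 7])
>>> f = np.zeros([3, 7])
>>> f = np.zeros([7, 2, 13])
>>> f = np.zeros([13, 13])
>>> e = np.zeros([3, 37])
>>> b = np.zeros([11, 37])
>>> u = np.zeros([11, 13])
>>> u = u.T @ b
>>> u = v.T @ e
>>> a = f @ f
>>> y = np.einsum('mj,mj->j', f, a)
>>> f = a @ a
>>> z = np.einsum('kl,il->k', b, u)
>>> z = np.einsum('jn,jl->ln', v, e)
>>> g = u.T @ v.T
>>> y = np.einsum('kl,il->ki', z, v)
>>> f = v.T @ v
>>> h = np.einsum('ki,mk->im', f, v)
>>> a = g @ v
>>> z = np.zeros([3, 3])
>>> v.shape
(3, 7)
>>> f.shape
(7, 7)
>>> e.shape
(3, 37)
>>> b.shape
(11, 37)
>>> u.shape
(7, 37)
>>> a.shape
(37, 7)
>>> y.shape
(37, 3)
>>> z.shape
(3, 3)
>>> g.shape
(37, 3)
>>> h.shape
(7, 3)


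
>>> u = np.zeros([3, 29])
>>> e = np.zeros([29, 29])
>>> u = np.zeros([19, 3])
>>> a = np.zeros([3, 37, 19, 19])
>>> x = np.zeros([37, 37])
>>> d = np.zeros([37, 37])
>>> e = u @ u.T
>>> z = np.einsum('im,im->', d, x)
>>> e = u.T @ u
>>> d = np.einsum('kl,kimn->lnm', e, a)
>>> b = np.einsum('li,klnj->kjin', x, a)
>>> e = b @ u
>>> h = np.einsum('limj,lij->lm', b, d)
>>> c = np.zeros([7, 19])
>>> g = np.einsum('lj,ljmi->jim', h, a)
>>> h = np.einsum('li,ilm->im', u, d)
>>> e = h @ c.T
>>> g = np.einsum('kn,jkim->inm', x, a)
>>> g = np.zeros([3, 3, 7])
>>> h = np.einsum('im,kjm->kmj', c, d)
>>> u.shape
(19, 3)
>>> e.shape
(3, 7)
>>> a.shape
(3, 37, 19, 19)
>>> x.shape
(37, 37)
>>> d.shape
(3, 19, 19)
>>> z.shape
()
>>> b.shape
(3, 19, 37, 19)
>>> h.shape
(3, 19, 19)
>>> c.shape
(7, 19)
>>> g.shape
(3, 3, 7)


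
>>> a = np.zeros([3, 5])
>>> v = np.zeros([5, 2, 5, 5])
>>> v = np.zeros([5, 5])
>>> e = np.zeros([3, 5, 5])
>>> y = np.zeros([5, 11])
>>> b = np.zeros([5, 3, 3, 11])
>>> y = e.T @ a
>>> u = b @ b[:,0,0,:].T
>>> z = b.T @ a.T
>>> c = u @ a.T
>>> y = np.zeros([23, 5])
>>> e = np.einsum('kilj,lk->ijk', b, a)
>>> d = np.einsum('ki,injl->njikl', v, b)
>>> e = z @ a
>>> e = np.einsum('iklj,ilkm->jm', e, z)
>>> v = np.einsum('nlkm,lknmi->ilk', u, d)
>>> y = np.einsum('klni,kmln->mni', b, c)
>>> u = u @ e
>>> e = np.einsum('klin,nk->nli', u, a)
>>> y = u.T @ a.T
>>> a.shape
(3, 5)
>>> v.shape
(11, 3, 3)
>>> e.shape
(3, 3, 3)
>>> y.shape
(3, 3, 3, 3)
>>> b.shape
(5, 3, 3, 11)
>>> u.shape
(5, 3, 3, 3)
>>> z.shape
(11, 3, 3, 3)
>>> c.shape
(5, 3, 3, 3)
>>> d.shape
(3, 3, 5, 5, 11)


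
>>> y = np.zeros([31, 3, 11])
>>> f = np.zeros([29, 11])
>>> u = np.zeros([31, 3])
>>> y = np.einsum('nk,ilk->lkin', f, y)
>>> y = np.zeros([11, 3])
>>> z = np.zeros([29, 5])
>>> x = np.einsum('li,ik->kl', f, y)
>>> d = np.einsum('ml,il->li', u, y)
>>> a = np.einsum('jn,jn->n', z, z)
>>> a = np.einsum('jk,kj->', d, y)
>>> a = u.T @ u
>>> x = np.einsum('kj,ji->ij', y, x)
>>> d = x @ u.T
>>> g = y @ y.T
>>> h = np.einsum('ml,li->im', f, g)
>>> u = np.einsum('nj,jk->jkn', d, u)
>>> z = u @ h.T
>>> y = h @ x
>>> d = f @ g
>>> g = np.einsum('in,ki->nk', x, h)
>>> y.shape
(11, 3)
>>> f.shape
(29, 11)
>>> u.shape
(31, 3, 29)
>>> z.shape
(31, 3, 11)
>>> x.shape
(29, 3)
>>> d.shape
(29, 11)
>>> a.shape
(3, 3)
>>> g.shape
(3, 11)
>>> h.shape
(11, 29)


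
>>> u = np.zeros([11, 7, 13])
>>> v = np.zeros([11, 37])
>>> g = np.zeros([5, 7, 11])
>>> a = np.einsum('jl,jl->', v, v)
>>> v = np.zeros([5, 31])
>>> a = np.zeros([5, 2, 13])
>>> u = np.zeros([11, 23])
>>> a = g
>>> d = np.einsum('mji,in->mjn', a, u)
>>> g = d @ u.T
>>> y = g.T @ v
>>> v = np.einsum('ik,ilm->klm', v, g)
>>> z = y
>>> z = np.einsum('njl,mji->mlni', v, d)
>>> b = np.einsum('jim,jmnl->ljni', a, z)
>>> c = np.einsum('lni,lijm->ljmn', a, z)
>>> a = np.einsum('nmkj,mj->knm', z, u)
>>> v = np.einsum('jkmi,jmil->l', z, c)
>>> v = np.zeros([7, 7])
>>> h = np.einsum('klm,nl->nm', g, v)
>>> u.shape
(11, 23)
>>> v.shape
(7, 7)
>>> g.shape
(5, 7, 11)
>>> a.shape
(31, 5, 11)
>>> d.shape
(5, 7, 23)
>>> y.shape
(11, 7, 31)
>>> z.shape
(5, 11, 31, 23)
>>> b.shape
(23, 5, 31, 7)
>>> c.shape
(5, 31, 23, 7)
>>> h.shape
(7, 11)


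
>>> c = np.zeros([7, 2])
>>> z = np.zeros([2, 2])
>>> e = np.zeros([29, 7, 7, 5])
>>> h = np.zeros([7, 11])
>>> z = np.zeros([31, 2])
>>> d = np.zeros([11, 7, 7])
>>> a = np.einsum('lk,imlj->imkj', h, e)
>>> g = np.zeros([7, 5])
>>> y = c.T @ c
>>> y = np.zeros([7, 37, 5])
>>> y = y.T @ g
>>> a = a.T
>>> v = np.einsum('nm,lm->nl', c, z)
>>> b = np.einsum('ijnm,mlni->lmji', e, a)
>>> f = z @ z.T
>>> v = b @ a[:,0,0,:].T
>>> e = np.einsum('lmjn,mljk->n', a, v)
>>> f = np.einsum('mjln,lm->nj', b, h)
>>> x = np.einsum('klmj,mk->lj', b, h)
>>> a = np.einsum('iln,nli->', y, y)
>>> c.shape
(7, 2)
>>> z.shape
(31, 2)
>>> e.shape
(29,)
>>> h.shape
(7, 11)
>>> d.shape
(11, 7, 7)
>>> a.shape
()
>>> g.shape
(7, 5)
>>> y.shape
(5, 37, 5)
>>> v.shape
(11, 5, 7, 5)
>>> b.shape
(11, 5, 7, 29)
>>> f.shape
(29, 5)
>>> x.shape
(5, 29)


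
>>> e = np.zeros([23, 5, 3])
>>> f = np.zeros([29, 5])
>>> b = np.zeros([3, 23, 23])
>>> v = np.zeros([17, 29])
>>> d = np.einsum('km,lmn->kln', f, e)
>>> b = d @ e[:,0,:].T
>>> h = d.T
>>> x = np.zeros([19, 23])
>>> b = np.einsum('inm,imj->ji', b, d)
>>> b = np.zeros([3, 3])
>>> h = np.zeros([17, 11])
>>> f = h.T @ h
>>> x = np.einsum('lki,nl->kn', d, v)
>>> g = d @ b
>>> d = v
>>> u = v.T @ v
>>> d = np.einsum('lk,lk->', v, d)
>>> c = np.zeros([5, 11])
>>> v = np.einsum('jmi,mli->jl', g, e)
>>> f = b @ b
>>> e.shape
(23, 5, 3)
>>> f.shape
(3, 3)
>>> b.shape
(3, 3)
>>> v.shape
(29, 5)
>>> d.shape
()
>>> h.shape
(17, 11)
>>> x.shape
(23, 17)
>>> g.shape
(29, 23, 3)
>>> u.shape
(29, 29)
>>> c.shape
(5, 11)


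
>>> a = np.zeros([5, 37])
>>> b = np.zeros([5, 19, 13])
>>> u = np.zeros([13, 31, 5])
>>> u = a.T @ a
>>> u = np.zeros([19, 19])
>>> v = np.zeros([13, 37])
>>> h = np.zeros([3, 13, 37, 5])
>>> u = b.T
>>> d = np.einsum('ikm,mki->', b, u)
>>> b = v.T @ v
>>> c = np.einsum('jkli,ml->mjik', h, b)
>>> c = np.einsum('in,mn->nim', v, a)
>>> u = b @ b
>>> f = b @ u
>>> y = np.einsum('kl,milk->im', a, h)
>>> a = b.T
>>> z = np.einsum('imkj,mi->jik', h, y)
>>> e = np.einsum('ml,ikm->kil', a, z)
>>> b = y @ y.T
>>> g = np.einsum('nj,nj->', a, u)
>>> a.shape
(37, 37)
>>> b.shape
(13, 13)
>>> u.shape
(37, 37)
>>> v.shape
(13, 37)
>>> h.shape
(3, 13, 37, 5)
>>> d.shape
()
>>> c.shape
(37, 13, 5)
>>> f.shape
(37, 37)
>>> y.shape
(13, 3)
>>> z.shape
(5, 3, 37)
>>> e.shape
(3, 5, 37)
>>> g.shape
()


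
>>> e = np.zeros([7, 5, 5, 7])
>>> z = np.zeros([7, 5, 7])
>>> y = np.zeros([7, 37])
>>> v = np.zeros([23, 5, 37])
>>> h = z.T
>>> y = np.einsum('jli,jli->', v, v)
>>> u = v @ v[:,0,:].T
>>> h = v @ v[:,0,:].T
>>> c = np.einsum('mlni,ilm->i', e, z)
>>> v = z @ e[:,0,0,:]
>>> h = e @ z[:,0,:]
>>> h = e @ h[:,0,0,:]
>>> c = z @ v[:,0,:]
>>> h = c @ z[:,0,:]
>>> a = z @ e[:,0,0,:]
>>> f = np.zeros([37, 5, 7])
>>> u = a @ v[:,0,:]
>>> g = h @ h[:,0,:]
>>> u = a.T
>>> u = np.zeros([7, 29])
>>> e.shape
(7, 5, 5, 7)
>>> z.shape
(7, 5, 7)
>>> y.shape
()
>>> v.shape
(7, 5, 7)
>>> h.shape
(7, 5, 7)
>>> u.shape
(7, 29)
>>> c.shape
(7, 5, 7)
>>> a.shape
(7, 5, 7)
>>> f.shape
(37, 5, 7)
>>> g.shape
(7, 5, 7)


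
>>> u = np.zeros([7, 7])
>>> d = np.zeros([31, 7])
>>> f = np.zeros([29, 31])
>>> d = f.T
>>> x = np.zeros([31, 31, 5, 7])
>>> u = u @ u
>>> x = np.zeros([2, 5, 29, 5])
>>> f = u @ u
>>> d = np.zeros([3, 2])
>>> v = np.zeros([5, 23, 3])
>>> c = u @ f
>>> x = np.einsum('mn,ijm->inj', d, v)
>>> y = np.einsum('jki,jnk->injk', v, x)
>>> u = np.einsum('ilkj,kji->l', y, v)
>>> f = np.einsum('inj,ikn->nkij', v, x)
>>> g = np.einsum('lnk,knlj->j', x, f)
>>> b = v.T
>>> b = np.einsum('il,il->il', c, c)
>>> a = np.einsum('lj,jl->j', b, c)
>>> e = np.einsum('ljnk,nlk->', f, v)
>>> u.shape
(2,)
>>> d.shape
(3, 2)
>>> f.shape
(23, 2, 5, 3)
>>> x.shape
(5, 2, 23)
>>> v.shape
(5, 23, 3)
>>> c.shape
(7, 7)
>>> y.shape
(3, 2, 5, 23)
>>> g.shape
(3,)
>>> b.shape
(7, 7)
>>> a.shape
(7,)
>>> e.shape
()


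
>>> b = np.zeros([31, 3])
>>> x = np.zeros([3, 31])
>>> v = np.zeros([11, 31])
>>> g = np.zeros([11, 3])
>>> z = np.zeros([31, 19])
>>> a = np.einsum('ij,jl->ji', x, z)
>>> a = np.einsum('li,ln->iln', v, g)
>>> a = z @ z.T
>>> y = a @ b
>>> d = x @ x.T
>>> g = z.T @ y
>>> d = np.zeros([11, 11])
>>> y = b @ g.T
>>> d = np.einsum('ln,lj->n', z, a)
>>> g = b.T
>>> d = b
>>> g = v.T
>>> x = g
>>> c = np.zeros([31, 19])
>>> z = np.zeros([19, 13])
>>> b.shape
(31, 3)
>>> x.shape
(31, 11)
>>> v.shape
(11, 31)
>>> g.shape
(31, 11)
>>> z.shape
(19, 13)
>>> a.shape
(31, 31)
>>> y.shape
(31, 19)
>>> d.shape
(31, 3)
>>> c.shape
(31, 19)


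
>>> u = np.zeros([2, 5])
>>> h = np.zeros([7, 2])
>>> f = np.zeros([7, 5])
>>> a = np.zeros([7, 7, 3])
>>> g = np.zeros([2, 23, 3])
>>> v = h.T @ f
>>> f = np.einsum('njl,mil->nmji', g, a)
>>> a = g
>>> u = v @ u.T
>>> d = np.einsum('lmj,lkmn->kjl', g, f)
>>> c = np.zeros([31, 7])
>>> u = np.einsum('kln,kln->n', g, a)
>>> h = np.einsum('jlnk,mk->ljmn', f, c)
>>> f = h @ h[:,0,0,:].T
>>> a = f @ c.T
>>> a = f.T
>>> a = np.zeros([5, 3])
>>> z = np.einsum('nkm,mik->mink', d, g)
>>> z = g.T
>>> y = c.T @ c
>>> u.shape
(3,)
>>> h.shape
(7, 2, 31, 23)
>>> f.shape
(7, 2, 31, 7)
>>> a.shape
(5, 3)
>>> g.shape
(2, 23, 3)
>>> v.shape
(2, 5)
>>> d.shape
(7, 3, 2)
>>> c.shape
(31, 7)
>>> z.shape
(3, 23, 2)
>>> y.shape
(7, 7)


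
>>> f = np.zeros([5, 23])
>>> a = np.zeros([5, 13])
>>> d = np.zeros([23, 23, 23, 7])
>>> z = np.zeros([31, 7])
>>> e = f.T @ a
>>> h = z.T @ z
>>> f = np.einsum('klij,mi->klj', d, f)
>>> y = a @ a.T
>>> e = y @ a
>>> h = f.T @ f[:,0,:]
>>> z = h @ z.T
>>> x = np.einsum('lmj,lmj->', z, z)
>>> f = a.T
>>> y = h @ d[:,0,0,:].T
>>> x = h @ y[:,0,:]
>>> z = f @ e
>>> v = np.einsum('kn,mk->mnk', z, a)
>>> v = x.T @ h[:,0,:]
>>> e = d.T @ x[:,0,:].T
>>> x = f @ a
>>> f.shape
(13, 5)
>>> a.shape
(5, 13)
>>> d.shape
(23, 23, 23, 7)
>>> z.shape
(13, 13)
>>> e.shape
(7, 23, 23, 7)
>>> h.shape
(7, 23, 7)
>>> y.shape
(7, 23, 23)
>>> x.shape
(13, 13)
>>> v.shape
(23, 23, 7)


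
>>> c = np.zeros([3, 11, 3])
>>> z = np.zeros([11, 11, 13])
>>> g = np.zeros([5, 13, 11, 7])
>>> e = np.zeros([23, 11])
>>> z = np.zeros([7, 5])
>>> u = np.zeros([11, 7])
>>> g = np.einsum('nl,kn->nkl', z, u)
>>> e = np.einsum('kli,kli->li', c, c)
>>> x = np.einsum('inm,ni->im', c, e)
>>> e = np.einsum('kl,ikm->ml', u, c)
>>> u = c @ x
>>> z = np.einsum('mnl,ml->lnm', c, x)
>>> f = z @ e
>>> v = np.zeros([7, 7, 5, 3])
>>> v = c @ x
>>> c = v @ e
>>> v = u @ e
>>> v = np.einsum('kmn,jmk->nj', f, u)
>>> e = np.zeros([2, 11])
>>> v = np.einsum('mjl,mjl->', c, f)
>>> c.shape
(3, 11, 7)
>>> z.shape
(3, 11, 3)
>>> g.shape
(7, 11, 5)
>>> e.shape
(2, 11)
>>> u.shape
(3, 11, 3)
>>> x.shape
(3, 3)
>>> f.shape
(3, 11, 7)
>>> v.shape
()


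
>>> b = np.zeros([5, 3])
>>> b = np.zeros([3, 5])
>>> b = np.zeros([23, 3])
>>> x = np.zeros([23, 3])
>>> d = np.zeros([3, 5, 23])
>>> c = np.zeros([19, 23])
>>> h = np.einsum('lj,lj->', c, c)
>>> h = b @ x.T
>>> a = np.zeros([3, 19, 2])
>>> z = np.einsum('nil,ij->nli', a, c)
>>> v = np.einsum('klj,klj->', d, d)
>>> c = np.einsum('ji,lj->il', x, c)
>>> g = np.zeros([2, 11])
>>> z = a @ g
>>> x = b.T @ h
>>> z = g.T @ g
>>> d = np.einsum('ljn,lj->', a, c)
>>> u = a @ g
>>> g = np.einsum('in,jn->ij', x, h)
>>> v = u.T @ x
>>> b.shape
(23, 3)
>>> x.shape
(3, 23)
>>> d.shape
()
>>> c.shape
(3, 19)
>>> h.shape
(23, 23)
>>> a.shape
(3, 19, 2)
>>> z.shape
(11, 11)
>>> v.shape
(11, 19, 23)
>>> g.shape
(3, 23)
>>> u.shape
(3, 19, 11)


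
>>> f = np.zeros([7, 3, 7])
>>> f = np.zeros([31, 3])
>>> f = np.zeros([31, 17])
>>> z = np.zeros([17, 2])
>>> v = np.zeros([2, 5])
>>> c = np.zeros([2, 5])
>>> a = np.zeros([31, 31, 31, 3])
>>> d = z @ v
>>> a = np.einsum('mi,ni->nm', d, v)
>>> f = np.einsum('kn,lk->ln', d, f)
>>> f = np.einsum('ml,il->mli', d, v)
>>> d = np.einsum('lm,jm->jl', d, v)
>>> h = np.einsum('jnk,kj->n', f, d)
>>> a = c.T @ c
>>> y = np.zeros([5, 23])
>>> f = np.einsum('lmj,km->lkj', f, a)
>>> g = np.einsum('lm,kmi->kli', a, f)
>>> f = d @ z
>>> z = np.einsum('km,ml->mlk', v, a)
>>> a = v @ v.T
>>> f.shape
(2, 2)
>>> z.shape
(5, 5, 2)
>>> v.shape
(2, 5)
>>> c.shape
(2, 5)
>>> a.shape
(2, 2)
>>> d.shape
(2, 17)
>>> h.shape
(5,)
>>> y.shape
(5, 23)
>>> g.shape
(17, 5, 2)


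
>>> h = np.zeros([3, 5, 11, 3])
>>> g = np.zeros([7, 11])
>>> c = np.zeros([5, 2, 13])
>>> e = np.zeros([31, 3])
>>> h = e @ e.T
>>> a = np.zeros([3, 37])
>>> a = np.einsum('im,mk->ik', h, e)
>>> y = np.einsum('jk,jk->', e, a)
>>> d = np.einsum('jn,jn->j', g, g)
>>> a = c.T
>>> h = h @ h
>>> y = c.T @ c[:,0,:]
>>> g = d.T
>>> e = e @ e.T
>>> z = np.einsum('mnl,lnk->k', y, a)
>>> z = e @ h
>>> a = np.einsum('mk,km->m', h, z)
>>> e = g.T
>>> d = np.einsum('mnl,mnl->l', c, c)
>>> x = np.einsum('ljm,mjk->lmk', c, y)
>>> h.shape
(31, 31)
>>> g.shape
(7,)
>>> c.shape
(5, 2, 13)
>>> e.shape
(7,)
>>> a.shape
(31,)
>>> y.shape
(13, 2, 13)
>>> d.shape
(13,)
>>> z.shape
(31, 31)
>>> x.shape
(5, 13, 13)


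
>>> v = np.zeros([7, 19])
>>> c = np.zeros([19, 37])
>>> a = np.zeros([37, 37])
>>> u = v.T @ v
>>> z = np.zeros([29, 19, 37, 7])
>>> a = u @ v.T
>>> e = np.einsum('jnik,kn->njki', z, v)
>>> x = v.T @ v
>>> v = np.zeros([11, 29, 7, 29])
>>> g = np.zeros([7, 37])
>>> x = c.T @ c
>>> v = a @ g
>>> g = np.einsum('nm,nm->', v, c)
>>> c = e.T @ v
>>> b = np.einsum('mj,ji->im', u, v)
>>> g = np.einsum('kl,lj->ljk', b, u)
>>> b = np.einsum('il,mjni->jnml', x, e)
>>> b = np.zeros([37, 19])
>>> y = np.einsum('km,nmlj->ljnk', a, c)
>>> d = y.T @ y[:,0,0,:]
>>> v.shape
(19, 37)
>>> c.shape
(37, 7, 29, 37)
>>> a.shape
(19, 7)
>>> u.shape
(19, 19)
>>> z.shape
(29, 19, 37, 7)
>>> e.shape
(19, 29, 7, 37)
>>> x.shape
(37, 37)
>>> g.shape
(19, 19, 37)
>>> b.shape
(37, 19)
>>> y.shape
(29, 37, 37, 19)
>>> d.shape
(19, 37, 37, 19)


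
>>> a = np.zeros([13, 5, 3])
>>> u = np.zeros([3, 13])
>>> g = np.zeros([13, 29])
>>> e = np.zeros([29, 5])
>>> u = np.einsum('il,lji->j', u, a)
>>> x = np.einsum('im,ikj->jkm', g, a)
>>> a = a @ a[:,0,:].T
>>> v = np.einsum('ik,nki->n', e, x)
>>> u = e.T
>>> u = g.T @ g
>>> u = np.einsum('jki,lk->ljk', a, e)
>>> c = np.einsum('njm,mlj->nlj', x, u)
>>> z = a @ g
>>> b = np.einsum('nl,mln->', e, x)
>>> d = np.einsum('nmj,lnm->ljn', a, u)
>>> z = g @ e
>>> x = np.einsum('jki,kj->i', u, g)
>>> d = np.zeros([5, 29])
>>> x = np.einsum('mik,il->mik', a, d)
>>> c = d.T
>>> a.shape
(13, 5, 13)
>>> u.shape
(29, 13, 5)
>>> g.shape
(13, 29)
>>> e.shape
(29, 5)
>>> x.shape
(13, 5, 13)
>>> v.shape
(3,)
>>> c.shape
(29, 5)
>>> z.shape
(13, 5)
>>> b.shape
()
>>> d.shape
(5, 29)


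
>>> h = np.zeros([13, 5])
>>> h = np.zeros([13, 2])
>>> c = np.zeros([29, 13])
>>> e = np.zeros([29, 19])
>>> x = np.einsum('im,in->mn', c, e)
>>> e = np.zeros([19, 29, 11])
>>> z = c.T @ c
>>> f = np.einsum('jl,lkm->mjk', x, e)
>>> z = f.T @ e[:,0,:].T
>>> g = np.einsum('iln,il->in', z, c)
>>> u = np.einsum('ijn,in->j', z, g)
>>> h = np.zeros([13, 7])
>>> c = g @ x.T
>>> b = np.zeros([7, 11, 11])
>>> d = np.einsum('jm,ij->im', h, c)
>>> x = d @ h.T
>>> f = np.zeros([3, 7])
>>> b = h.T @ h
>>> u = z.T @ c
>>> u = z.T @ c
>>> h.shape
(13, 7)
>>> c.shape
(29, 13)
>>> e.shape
(19, 29, 11)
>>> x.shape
(29, 13)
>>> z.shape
(29, 13, 19)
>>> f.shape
(3, 7)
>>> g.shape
(29, 19)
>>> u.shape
(19, 13, 13)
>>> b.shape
(7, 7)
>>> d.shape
(29, 7)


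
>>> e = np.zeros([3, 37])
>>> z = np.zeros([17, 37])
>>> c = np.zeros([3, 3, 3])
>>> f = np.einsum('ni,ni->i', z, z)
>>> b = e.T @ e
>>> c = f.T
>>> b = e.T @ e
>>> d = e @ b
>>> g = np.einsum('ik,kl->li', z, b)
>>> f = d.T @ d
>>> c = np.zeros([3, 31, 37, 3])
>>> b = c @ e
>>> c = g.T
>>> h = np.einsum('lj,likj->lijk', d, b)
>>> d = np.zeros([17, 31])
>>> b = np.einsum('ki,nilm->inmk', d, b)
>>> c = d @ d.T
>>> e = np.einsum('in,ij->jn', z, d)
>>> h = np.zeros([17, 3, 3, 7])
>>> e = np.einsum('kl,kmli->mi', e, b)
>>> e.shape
(3, 17)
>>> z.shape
(17, 37)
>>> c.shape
(17, 17)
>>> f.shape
(37, 37)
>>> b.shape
(31, 3, 37, 17)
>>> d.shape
(17, 31)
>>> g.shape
(37, 17)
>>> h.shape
(17, 3, 3, 7)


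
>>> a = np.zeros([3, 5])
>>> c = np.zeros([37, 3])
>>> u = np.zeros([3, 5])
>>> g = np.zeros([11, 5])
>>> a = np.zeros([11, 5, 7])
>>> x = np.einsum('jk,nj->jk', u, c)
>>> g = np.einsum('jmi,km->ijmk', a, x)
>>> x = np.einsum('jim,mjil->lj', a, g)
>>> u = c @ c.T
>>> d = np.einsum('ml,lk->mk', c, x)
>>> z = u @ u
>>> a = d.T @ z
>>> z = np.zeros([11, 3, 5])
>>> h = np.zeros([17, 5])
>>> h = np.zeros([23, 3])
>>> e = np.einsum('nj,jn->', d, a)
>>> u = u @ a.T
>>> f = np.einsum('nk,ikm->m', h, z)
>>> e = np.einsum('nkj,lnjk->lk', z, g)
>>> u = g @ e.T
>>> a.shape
(11, 37)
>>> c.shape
(37, 3)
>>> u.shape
(7, 11, 5, 7)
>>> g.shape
(7, 11, 5, 3)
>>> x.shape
(3, 11)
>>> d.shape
(37, 11)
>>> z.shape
(11, 3, 5)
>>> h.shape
(23, 3)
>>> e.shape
(7, 3)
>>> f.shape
(5,)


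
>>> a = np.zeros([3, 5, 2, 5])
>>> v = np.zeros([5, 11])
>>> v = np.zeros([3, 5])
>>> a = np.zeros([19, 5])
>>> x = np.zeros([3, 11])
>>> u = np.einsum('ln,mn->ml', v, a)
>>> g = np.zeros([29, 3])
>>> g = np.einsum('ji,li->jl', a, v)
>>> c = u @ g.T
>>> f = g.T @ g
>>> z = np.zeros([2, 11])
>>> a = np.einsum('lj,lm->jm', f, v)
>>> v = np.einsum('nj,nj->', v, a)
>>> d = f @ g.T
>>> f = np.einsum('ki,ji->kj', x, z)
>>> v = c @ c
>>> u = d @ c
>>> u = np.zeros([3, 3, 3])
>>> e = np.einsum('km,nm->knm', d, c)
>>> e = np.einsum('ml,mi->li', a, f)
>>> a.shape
(3, 5)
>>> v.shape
(19, 19)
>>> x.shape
(3, 11)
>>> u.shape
(3, 3, 3)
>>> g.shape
(19, 3)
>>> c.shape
(19, 19)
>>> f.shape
(3, 2)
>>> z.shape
(2, 11)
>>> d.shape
(3, 19)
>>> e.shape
(5, 2)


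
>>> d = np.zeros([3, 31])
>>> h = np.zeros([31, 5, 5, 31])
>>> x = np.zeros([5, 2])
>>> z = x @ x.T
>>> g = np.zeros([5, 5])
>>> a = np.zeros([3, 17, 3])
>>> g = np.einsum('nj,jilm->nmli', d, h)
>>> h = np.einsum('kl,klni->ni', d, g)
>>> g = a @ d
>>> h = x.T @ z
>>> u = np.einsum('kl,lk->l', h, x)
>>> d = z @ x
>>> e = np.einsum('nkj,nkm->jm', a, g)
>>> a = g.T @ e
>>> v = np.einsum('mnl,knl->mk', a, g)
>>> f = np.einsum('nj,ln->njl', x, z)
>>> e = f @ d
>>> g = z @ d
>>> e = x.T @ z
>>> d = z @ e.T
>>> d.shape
(5, 2)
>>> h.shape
(2, 5)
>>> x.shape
(5, 2)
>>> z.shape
(5, 5)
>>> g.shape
(5, 2)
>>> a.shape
(31, 17, 31)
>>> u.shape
(5,)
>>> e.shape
(2, 5)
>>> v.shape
(31, 3)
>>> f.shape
(5, 2, 5)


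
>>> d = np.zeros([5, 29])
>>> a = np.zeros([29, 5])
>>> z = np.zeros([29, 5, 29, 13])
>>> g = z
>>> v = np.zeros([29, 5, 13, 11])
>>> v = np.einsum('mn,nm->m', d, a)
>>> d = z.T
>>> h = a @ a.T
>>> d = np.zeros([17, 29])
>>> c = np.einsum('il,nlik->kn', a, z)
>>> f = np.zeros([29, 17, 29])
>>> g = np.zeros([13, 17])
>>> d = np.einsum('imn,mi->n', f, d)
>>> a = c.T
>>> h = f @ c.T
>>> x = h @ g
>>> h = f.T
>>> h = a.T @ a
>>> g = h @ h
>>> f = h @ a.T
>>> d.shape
(29,)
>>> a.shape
(29, 13)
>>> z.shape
(29, 5, 29, 13)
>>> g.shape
(13, 13)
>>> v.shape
(5,)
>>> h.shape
(13, 13)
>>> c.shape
(13, 29)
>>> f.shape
(13, 29)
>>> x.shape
(29, 17, 17)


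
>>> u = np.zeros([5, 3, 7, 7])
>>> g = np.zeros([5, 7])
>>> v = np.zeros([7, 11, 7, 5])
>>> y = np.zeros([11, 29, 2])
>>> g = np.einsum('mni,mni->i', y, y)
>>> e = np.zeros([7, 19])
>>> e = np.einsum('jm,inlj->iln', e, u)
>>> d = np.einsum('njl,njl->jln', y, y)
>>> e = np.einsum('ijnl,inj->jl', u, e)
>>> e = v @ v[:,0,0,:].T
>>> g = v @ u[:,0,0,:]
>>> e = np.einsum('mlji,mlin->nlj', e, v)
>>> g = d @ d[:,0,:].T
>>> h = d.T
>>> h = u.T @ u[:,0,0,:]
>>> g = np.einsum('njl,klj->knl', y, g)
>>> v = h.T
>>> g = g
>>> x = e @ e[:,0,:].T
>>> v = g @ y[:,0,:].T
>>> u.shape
(5, 3, 7, 7)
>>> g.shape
(29, 11, 2)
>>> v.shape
(29, 11, 11)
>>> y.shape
(11, 29, 2)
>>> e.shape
(5, 11, 7)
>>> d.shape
(29, 2, 11)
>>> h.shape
(7, 7, 3, 7)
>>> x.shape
(5, 11, 5)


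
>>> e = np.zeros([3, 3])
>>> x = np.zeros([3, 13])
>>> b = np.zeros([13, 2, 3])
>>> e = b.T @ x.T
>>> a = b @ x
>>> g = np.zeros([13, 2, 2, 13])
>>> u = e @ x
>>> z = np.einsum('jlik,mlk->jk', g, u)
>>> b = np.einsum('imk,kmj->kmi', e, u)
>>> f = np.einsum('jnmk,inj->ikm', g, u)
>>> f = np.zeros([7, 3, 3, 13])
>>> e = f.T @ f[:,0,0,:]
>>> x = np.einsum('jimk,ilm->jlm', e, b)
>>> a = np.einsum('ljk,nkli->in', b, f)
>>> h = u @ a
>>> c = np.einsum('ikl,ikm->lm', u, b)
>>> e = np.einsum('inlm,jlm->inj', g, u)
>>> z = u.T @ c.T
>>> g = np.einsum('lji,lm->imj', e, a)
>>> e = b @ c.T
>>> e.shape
(3, 2, 13)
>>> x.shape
(13, 2, 3)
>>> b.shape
(3, 2, 3)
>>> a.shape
(13, 7)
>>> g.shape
(3, 7, 2)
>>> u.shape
(3, 2, 13)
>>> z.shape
(13, 2, 13)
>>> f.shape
(7, 3, 3, 13)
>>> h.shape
(3, 2, 7)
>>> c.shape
(13, 3)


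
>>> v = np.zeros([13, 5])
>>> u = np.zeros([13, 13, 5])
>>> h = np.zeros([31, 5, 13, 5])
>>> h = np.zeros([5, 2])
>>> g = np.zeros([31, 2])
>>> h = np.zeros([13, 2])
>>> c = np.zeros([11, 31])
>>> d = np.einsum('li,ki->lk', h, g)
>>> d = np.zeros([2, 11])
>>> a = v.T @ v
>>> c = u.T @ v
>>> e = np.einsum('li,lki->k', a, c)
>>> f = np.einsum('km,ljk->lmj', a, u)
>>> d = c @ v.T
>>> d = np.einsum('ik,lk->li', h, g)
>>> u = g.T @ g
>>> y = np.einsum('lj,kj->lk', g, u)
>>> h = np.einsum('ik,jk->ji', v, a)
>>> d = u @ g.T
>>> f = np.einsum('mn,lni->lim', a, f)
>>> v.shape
(13, 5)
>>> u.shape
(2, 2)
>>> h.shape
(5, 13)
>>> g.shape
(31, 2)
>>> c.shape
(5, 13, 5)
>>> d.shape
(2, 31)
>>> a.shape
(5, 5)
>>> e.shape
(13,)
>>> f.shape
(13, 13, 5)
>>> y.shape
(31, 2)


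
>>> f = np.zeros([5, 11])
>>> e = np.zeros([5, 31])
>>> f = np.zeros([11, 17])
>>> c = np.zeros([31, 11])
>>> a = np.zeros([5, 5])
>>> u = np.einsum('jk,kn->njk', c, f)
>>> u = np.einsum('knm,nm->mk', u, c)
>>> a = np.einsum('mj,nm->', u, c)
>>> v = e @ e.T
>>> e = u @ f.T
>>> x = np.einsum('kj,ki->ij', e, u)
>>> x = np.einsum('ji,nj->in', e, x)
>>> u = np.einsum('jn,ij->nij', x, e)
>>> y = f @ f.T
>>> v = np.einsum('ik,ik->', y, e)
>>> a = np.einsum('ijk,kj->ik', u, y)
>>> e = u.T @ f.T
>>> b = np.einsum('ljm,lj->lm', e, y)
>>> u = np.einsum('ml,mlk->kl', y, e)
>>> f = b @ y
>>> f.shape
(11, 11)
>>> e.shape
(11, 11, 11)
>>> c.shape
(31, 11)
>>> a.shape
(17, 11)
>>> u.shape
(11, 11)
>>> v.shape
()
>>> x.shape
(11, 17)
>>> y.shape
(11, 11)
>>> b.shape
(11, 11)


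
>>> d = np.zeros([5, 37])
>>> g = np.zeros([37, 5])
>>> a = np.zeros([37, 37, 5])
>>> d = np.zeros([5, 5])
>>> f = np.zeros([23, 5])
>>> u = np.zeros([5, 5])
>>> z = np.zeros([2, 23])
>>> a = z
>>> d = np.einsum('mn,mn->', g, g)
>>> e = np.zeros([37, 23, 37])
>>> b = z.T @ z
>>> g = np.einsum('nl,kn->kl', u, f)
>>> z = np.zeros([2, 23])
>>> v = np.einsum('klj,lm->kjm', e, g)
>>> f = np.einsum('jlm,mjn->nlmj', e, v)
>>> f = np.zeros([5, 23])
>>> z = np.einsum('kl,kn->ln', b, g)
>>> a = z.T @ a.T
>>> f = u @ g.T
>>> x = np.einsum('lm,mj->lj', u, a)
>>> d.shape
()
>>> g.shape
(23, 5)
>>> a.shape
(5, 2)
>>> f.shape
(5, 23)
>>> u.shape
(5, 5)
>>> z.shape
(23, 5)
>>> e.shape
(37, 23, 37)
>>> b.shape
(23, 23)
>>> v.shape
(37, 37, 5)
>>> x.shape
(5, 2)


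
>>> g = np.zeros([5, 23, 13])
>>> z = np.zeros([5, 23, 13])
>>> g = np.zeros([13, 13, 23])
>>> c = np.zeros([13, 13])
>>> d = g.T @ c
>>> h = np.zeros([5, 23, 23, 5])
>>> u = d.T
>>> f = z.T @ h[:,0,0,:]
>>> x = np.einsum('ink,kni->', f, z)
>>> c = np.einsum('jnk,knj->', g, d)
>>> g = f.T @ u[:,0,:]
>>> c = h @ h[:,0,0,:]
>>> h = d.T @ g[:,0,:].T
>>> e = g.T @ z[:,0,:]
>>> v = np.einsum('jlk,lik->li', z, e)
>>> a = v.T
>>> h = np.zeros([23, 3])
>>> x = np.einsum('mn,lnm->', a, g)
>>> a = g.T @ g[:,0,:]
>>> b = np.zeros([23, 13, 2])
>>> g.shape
(5, 23, 23)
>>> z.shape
(5, 23, 13)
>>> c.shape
(5, 23, 23, 5)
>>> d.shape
(23, 13, 13)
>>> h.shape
(23, 3)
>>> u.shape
(13, 13, 23)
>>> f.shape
(13, 23, 5)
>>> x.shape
()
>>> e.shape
(23, 23, 13)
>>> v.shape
(23, 23)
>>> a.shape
(23, 23, 23)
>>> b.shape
(23, 13, 2)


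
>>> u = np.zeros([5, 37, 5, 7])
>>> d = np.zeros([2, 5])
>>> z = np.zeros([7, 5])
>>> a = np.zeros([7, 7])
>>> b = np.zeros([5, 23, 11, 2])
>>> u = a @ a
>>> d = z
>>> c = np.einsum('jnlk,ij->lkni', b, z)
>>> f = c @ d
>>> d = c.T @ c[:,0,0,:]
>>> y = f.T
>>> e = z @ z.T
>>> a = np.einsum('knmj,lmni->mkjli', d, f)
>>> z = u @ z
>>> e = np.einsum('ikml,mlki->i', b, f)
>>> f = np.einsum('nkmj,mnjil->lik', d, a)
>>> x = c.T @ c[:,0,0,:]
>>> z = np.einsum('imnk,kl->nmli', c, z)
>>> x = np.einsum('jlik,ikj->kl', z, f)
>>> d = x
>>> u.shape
(7, 7)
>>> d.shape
(11, 2)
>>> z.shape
(23, 2, 5, 11)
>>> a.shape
(2, 7, 7, 11, 5)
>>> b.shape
(5, 23, 11, 2)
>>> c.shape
(11, 2, 23, 7)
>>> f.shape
(5, 11, 23)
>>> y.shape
(5, 23, 2, 11)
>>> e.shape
(5,)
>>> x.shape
(11, 2)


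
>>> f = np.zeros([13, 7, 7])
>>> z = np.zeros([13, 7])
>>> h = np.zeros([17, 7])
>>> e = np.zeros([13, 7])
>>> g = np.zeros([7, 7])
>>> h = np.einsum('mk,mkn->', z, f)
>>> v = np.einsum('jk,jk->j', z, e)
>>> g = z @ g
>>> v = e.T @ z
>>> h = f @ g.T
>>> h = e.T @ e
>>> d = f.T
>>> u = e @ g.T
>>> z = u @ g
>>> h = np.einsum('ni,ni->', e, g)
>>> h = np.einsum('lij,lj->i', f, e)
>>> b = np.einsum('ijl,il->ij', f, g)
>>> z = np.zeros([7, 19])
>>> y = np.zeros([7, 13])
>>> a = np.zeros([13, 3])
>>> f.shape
(13, 7, 7)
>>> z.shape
(7, 19)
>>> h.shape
(7,)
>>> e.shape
(13, 7)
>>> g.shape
(13, 7)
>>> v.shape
(7, 7)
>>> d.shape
(7, 7, 13)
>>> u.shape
(13, 13)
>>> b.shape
(13, 7)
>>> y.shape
(7, 13)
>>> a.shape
(13, 3)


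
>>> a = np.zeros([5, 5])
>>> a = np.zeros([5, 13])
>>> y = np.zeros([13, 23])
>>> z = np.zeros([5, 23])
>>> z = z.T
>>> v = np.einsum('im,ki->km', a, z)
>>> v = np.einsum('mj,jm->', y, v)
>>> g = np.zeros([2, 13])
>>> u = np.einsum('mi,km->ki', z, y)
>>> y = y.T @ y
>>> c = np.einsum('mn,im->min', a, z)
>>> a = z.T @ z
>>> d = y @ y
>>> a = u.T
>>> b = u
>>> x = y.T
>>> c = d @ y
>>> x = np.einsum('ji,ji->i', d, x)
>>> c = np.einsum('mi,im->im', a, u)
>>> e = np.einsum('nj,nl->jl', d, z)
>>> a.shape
(5, 13)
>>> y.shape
(23, 23)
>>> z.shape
(23, 5)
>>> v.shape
()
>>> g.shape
(2, 13)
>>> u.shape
(13, 5)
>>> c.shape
(13, 5)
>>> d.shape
(23, 23)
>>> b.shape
(13, 5)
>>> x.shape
(23,)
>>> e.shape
(23, 5)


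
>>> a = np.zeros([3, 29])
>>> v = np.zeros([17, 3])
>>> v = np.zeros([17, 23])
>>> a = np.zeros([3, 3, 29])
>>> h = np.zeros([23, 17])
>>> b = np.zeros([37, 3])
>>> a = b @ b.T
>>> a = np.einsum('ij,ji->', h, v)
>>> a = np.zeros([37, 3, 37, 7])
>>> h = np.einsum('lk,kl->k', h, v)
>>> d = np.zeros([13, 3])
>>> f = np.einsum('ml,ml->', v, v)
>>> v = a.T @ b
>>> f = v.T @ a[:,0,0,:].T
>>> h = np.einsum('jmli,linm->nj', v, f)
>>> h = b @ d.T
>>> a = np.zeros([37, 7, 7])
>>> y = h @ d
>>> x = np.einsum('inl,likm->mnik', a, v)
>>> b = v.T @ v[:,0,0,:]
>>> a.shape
(37, 7, 7)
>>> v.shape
(7, 37, 3, 3)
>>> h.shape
(37, 13)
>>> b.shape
(3, 3, 37, 3)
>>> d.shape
(13, 3)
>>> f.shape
(3, 3, 37, 37)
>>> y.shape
(37, 3)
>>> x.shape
(3, 7, 37, 3)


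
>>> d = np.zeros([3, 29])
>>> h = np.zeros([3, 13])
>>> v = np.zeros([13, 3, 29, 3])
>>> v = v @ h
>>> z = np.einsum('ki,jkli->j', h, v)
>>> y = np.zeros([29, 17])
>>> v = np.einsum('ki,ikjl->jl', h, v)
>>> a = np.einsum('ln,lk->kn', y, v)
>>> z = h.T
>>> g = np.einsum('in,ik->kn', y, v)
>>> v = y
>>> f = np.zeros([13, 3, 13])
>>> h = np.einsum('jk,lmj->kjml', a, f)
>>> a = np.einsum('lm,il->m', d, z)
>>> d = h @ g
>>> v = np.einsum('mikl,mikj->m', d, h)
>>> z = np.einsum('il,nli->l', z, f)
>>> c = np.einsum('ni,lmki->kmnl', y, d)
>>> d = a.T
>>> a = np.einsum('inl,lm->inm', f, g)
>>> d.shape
(29,)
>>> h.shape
(17, 13, 3, 13)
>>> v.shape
(17,)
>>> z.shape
(3,)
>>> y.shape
(29, 17)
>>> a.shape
(13, 3, 17)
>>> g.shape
(13, 17)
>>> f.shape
(13, 3, 13)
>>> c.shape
(3, 13, 29, 17)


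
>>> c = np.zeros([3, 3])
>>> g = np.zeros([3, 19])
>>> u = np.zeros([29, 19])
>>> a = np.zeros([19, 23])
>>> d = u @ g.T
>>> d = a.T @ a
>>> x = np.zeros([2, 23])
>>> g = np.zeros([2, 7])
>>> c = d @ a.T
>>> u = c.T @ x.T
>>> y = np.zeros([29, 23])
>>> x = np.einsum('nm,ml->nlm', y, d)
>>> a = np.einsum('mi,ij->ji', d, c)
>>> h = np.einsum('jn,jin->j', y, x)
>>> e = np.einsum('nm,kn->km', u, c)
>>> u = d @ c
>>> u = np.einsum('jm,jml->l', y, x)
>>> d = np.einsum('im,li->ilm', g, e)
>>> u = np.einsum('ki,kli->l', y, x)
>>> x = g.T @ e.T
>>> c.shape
(23, 19)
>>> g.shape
(2, 7)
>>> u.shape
(23,)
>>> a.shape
(19, 23)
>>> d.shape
(2, 23, 7)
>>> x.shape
(7, 23)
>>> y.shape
(29, 23)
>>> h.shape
(29,)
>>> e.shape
(23, 2)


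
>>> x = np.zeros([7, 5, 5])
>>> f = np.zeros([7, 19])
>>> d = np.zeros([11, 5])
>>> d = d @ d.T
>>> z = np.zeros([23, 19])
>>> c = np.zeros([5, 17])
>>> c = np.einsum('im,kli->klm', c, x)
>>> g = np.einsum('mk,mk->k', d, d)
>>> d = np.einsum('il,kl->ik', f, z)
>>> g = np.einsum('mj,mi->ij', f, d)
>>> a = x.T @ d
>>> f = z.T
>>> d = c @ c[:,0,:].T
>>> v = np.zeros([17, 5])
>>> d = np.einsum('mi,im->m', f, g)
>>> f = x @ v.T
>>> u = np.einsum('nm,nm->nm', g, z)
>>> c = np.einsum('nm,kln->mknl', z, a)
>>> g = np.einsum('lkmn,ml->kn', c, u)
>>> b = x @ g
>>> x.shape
(7, 5, 5)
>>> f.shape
(7, 5, 17)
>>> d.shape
(19,)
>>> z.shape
(23, 19)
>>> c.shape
(19, 5, 23, 5)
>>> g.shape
(5, 5)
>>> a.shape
(5, 5, 23)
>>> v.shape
(17, 5)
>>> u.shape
(23, 19)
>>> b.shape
(7, 5, 5)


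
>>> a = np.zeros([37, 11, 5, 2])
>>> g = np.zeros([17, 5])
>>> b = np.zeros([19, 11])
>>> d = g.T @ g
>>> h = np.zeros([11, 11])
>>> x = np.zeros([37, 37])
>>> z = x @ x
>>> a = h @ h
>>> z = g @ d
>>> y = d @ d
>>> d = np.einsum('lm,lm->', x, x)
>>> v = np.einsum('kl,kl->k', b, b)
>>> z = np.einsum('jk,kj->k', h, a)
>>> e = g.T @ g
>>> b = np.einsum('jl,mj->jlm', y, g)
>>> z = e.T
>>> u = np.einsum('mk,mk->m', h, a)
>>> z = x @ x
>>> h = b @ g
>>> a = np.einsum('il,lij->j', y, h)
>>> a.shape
(5,)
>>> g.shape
(17, 5)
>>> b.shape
(5, 5, 17)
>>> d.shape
()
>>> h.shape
(5, 5, 5)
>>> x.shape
(37, 37)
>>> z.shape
(37, 37)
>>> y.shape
(5, 5)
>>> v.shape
(19,)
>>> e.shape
(5, 5)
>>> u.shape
(11,)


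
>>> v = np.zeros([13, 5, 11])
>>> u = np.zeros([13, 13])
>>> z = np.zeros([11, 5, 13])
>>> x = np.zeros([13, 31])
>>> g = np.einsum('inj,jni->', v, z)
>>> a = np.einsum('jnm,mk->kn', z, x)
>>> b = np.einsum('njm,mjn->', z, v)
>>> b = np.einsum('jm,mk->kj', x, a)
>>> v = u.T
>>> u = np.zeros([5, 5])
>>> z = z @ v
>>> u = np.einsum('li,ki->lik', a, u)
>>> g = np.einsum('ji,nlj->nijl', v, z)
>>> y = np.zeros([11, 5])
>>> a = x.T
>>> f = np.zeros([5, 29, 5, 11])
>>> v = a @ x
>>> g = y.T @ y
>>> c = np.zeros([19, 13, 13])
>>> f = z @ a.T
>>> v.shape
(31, 31)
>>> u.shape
(31, 5, 5)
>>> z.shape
(11, 5, 13)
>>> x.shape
(13, 31)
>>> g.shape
(5, 5)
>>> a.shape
(31, 13)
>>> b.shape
(5, 13)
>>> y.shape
(11, 5)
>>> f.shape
(11, 5, 31)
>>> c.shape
(19, 13, 13)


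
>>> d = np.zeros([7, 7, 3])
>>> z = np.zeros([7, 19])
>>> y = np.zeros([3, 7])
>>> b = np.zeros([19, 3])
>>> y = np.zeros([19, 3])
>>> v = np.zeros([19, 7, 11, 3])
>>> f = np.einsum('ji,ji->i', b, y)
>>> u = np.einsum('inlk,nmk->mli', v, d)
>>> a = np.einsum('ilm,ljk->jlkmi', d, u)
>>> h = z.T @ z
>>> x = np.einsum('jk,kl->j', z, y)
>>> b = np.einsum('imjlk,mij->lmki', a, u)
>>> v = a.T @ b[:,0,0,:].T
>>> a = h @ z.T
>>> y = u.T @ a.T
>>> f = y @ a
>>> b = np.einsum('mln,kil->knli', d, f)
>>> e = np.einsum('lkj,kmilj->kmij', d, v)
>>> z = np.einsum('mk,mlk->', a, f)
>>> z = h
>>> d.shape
(7, 7, 3)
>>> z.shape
(19, 19)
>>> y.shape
(19, 11, 19)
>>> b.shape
(19, 3, 7, 11)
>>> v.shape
(7, 3, 19, 7, 3)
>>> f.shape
(19, 11, 7)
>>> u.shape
(7, 11, 19)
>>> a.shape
(19, 7)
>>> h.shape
(19, 19)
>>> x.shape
(7,)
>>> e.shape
(7, 3, 19, 3)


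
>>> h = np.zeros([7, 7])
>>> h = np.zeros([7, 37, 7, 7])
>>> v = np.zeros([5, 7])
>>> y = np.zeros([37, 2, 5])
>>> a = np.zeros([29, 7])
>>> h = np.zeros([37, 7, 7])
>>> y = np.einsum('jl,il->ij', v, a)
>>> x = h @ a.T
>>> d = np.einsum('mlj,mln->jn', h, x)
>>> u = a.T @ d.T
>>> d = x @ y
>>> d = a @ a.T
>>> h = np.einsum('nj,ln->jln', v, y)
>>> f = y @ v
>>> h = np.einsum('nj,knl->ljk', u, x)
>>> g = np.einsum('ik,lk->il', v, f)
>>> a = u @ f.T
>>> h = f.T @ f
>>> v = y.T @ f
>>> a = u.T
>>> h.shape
(7, 7)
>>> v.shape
(5, 7)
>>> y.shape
(29, 5)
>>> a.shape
(7, 7)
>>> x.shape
(37, 7, 29)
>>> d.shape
(29, 29)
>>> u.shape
(7, 7)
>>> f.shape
(29, 7)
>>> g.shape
(5, 29)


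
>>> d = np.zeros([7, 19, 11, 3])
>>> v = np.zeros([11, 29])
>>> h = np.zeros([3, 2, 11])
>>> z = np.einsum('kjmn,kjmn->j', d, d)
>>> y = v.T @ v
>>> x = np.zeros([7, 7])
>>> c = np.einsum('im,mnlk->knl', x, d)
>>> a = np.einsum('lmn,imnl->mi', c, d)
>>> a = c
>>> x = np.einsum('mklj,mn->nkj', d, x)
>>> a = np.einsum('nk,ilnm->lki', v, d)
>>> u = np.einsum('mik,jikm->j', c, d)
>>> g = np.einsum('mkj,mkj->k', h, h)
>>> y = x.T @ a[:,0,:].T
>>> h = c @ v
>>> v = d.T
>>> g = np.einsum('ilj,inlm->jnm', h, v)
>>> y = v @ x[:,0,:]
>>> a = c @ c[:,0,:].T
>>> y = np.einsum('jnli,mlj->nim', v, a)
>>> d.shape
(7, 19, 11, 3)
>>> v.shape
(3, 11, 19, 7)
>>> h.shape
(3, 19, 29)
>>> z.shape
(19,)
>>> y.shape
(11, 7, 3)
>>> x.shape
(7, 19, 3)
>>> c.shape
(3, 19, 11)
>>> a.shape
(3, 19, 3)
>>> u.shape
(7,)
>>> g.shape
(29, 11, 7)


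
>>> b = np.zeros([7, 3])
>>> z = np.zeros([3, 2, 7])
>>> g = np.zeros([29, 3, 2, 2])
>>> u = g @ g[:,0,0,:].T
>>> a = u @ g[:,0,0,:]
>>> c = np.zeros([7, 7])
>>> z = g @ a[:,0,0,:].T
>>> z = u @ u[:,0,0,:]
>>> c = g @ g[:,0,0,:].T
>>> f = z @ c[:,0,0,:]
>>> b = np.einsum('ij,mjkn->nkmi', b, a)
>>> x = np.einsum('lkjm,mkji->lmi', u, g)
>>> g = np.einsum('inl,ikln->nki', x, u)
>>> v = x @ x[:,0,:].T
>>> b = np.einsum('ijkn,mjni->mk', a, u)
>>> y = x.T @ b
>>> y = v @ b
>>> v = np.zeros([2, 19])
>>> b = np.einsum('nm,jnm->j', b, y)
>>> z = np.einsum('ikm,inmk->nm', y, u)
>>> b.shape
(29,)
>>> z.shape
(3, 2)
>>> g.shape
(29, 3, 29)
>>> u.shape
(29, 3, 2, 29)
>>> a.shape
(29, 3, 2, 2)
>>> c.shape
(29, 3, 2, 29)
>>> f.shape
(29, 3, 2, 29)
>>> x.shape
(29, 29, 2)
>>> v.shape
(2, 19)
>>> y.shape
(29, 29, 2)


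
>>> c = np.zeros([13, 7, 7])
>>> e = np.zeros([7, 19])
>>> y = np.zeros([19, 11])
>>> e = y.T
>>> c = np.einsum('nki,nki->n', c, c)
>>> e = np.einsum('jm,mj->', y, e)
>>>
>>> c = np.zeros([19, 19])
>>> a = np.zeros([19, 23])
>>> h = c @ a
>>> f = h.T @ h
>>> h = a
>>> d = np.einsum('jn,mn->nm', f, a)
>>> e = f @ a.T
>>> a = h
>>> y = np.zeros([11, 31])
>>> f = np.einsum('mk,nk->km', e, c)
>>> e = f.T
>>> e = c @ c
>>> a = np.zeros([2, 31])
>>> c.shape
(19, 19)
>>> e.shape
(19, 19)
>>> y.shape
(11, 31)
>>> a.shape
(2, 31)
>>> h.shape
(19, 23)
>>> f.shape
(19, 23)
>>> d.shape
(23, 19)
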